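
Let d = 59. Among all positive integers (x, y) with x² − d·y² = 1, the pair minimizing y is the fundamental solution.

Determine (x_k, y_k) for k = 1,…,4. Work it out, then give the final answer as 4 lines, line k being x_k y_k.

530 69
561799 73140
595506410 77528331
631236232801 82179957720

[7; 1,2,7,2,1,14] for √59; ℓ=6 ⇒ convergent index 5
k=0  a_k=7  p_k/q_k = 7/1
…
k=2  a_k=2  p_k/q_k = 23/3
k=3  a_k=7  p_k/q_k = 169/22
k=4  a_k=2  p_k/q_k = 361/47
k=5  a_k=1  p_k/q_k = 530/69
(x₁, y₁) = (530, 69);  530² − 59·69² = 1 ✓
(530+69√59)^2 = 561799 + 73140√59
(530+69√59)^3 = 595506410 + 77528331√59
(530+69√59)^4 = 631236232801 + 82179957720√59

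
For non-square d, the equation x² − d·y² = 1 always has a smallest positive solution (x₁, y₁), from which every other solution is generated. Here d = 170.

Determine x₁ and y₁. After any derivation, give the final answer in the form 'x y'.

339 26

√170 = [13; 26, …], period ℓ=1 (odd) → k=1
k=0  a_k=13  p_k/q_k = 13/1
k=1  a_k=26  p_k/q_k = 339/26
fundamental: x₁=339, y₁=26  (since 114921 − 170·676 = 1)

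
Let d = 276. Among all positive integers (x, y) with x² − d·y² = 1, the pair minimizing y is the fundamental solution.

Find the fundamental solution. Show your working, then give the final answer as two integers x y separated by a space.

7775 468

[16; 1,1,1,1,2,2,2,1,1,1,1,32] for √276; ℓ=12 ⇒ convergent index 11
step 0: (16, 1)  from 16·(1,0) + (0,1)
step 1: (17, 1)  from 1·(16,1) + (1,0)
…
step 3: (50, 3)  from 1·(33,2) + (17,1)
…
step 7: (1246, 75)  from 2·(515,31) + (216,13)
…
step 10: (4768, 287)  from 1·(3007,181) + (1761,106)
step 11: (7775, 468)  from 1·(4768,287) + (3007,181)
→ (7775, 468).  Check: 7775²=60450625, 276·468²=60450624, difference 1.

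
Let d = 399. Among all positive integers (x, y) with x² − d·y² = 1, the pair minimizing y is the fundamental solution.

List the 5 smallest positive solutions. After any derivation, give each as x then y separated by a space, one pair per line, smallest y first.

20 1
799 40
31940 1599
1276801 63920
51040100 2555201

√399 = [19; 1,38, …], period ℓ=2 (even) → k=1
a_0=19:  p_0=19·1+0=19,  q_0=19·0+1=1
a_1=1:  p_1=1·19+1=20,  q_1=1·1+0=1
fundamental: x₁=20, y₁=1  (since 400 − 399·1 = 1)
n=2: (20,1)∘(20,1) = (20·20+399·1·1, 20·1+1·20) = (799,40)
n=3: (799,40)∘(20,1) = (20·799+399·1·40, 20·40+1·799) = (31940,1599)
n=4: (31940,1599)∘(20,1) = (20·31940+399·1·1599, 20·1599+1·31940) = (1276801,63920)
n=5: (1276801,63920)∘(20,1) = (20·1276801+399·1·63920, 20·63920+1·1276801) = (51040100,2555201)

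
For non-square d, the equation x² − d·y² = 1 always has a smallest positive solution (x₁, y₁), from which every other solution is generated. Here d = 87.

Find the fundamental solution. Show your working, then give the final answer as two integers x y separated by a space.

√87 = [9; 3,18, …], period ℓ=2 (even) → k=1
step 0: (9, 1)  from 9·(1,0) + (0,1)
step 1: (28, 3)  from 3·(9,1) + (1,0)
fundamental: x₁=28, y₁=3  (since 784 − 87·9 = 1)

28 3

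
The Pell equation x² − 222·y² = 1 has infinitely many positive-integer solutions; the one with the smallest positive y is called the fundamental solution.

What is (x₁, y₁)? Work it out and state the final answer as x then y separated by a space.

d=222: √d = [14; 1,8,1,28] (ℓ=4, even), read p_3/q_3
a_0=14:  p_0=14·1+0=14,  q_0=14·0+1=1
a_1=1:  p_1=1·14+1=15,  q_1=1·1+0=1
a_2=8:  p_2=8·15+14=134,  q_2=8·1+1=9
a_3=1:  p_3=1·134+15=149,  q_3=1·9+1=10
→ (149, 10).  Check: 149²=22201, 222·10²=22200, difference 1.

149 10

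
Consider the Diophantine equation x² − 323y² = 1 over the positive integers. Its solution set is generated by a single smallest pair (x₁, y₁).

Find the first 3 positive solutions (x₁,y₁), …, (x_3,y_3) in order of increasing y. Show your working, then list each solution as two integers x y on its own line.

[17; 1,34] for √323; ℓ=2 ⇒ convergent index 1
a_0=17:  p_0=17·1+0=17,  q_0=17·0+1=1
a_1=1:  p_1=1·17+1=18,  q_1=1·1+0=1
→ (18, 1).  Check: 18²=324, 323·1²=323, difference 1.
n=2: (18,1)∘(18,1) = (18·18+323·1·1, 18·1+1·18) = (647,36)
n=3: (647,36)∘(18,1) = (18·647+323·1·36, 18·36+1·647) = (23274,1295)

18 1
647 36
23274 1295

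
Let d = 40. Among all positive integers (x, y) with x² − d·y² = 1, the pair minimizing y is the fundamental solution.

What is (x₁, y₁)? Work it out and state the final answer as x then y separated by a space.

d=40: √d = [6; 3,12] (ℓ=2, even), read p_1/q_1
i=0: a=6 ⇒ p=6, q=1
i=1: a=3 ⇒ p=19, q=3
(x₁, y₁) = (19, 3);  19² − 40·3² = 1 ✓

19 3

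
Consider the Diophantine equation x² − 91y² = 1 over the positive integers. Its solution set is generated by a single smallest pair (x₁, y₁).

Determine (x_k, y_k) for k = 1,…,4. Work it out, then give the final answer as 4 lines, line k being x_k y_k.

√91 → a₀=9, period (1,1,5,1,5,1,1,18); ℓ=8 even so k=7
i=0: a=9 ⇒ p=9, q=1
…
i=4: a=1 ⇒ p=124, q=13
…
i=6: a=1 ⇒ p=849, q=89
i=7: a=1 ⇒ p=1574, q=165
fundamental: x₁=1574, y₁=165  (since 2477476 − 91·27225 = 1)
n=2: (1574,165)∘(1574,165) = (1574·1574+91·165·165, 1574·165+165·1574) = (4954951,519420)
n=3: (4954951,519420)∘(1574,165) = (1574·4954951+91·165·519420, 1574·519420+165·4954951) = (15598184174,1635133995)
n=4: (15598184174,1635133995)∘(1574,165) = (1574·15598184174+91·165·1635133995, 1574·1635133995+165·15598184174) = (49103078824801,5147401296840)

1574 165
4954951 519420
15598184174 1635133995
49103078824801 5147401296840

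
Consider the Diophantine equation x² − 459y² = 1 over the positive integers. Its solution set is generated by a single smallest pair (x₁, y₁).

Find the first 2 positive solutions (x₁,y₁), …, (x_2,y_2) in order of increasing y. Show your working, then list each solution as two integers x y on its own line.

499850 23331
499700044999 23324000700

√459 = [21; 2,2,1,4,21,4,1,2,2,42, …], period ℓ=10 (even) → k=9
step 0: (21, 1)  from 21·(1,0) + (0,1)
…
step 2: (107, 5)  from 2·(43,2) + (21,1)
step 3: (150, 7)  from 1·(107,5) + (43,2)
…
step 5: (14997, 700)  from 21·(707,33) + (150,7)
…
step 7: (75692, 3533)  from 1·(60695,2833) + (14997,700)
step 8: (212079, 9899)  from 2·(75692,3533) + (60695,2833)
step 9: (499850, 23331)  from 2·(212079,9899) + (75692,3533)
→ (499850, 23331).  Check: 499850²=249850022500, 459·23331²=249850022499, difference 1.
k=2:  x_2 = 499850·499850+459·23331·23331 = 499700044999,  y_2 = 499850·23331+23331·499850 = 23324000700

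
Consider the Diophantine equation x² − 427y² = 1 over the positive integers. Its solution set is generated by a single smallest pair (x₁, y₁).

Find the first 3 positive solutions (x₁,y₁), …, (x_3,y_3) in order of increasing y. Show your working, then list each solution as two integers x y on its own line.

62 3
7687 372
953126 46125

d=427: √d = [20; 1,1,1,40] (ℓ=4, even), read p_3/q_3
k=0  a_k=20  p_k/q_k = 20/1
k=1  a_k=1  p_k/q_k = 21/1
k=2  a_k=1  p_k/q_k = 41/2
k=3  a_k=1  p_k/q_k = 62/3
fundamental: x₁=62, y₁=3  (since 3844 − 427·9 = 1)
(62+3√427)^2 = 7687 + 372√427
(62+3√427)^3 = 953126 + 46125√427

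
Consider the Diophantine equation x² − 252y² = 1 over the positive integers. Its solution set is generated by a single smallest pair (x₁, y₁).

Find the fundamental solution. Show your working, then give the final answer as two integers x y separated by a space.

√252 → a₀=15, period (1,6,1,30); ℓ=4 even so k=3
k=0  a_k=15  p_k/q_k = 15/1
…
k=2  a_k=6  p_k/q_k = 111/7
k=3  a_k=1  p_k/q_k = 127/8
→ (127, 8).  Check: 127²=16129, 252·8²=16128, difference 1.

127 8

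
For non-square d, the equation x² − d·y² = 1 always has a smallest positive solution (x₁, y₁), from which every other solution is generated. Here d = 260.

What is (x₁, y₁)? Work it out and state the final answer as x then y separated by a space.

129 8

[16; 8,32] for √260; ℓ=2 ⇒ convergent index 1
a_0=16:  p_0=16·1+0=16,  q_0=16·0+1=1
a_1=8:  p_1=8·16+1=129,  q_1=8·1+0=8
fundamental: x₁=129, y₁=8  (since 16641 − 260·64 = 1)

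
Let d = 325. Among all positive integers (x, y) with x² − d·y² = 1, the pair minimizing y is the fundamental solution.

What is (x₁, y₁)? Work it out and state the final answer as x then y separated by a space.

649 36

√325 → a₀=18, period (36); ℓ=1 odd so k=1
i=0: a=18 ⇒ p=18, q=1
i=1: a=36 ⇒ p=649, q=36
fundamental: x₁=649, y₁=36  (since 421201 − 325·1296 = 1)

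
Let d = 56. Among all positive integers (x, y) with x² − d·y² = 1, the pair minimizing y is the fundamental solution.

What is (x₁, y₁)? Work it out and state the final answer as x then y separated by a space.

15 2

[7; 2,14] for √56; ℓ=2 ⇒ convergent index 1
k=0  a_k=7  p_k/q_k = 7/1
k=1  a_k=2  p_k/q_k = 15/2
→ (15, 2).  Check: 15²=225, 56·2²=224, difference 1.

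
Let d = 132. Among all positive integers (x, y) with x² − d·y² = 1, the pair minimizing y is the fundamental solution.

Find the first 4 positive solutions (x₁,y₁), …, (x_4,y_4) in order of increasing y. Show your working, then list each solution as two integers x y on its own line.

23 2
1057 92
48599 4230
2234497 194488

d=132: √d = [11; 2,22] (ℓ=2, even), read p_1/q_1
i=0: a=11 ⇒ p=11, q=1
i=1: a=2 ⇒ p=23, q=2
→ (23, 2).  Check: 23²=529, 132·2²=528, difference 1.
n=2: (23,2)∘(23,2) = (23·23+132·2·2, 23·2+2·23) = (1057,92)
n=3: (1057,92)∘(23,2) = (23·1057+132·2·92, 23·92+2·1057) = (48599,4230)
n=4: (48599,4230)∘(23,2) = (23·48599+132·2·4230, 23·4230+2·48599) = (2234497,194488)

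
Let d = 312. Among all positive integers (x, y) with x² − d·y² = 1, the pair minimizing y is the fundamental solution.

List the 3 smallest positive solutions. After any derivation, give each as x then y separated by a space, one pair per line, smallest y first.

√312 → a₀=17, period (1,1,1,34); ℓ=4 even so k=3
k=0  a_k=17  p_k/q_k = 17/1
k=1  a_k=1  p_k/q_k = 18/1
k=2  a_k=1  p_k/q_k = 35/2
k=3  a_k=1  p_k/q_k = 53/3
→ (53, 3).  Check: 53²=2809, 312·3²=2808, difference 1.
k=2:  x_2 = 53·53+312·3·3 = 5617,  y_2 = 53·3+3·53 = 318
k=3:  x_3 = 53·5617+312·3·318 = 595349,  y_3 = 53·318+3·5617 = 33705

53 3
5617 318
595349 33705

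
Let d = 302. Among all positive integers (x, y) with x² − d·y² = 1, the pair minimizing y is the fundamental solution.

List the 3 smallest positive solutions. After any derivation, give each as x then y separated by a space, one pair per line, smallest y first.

d=302: √d = [17; 2,1,1,1,4,…,1,2,34] (ℓ=16, even), read p_15/q_15
k=0  a_k=17  p_k/q_k = 17/1
k=1  a_k=2  p_k/q_k = 35/2
k=2  a_k=1  p_k/q_k = 52/3
…
k=6  a_k=2  p_k/q_k = 1425/82
…
k=10  a_k=2  p_k/q_k = 107675/6196
k=11  a_k=4  p_k/q_k = 467281/26889
…
k=13  a_k=1  p_k/q_k = 1042237/59974
k=14  a_k=1  p_k/q_k = 1617193/93059
k=15  a_k=2  p_k/q_k = 4276623/246092
(x₁, y₁) = (4276623, 246092);  4276623² − 302·246092² = 1 ✓
n=2: (4276623,246092)∘(4276623,246092) = (4276623·4276623+302·246092·246092, 4276623·246092+246092·4276623) = (36579008568257,2104885414632)
n=3: (36579008568257,2104885414632)∘(4276623,246092) = (4276623·36579008568257+302·246092·2104885414632, 4276623·2104885414632+246092·36579008568257) = (312869258720405635599,18003602753159249380)

4276623 246092
36579008568257 2104885414632
312869258720405635599 18003602753159249380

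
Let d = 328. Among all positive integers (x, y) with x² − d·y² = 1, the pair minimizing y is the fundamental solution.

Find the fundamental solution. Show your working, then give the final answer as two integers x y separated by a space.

√328 → a₀=18, period (9,36); ℓ=2 even so k=1
a_0=18:  p_0=18·1+0=18,  q_0=18·0+1=1
a_1=9:  p_1=9·18+1=163,  q_1=9·1+0=9
(x₁, y₁) = (163, 9);  163² − 328·9² = 1 ✓

163 9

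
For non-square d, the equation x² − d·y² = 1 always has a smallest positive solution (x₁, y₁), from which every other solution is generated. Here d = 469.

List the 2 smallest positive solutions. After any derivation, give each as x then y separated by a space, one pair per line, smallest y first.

√469 → a₀=21, period (1,1,1,10,6,10,1,1,1,42); ℓ=10 even so k=9
i=0: a=21 ⇒ p=21, q=1
i=1: a=1 ⇒ p=22, q=1
…
i=5: a=6 ⇒ p=4223, q=195
i=6: a=10 ⇒ p=42923, q=1982
…
i=8: a=1 ⇒ p=90069, q=4159
i=9: a=1 ⇒ p=137215, q=6336
→ (137215, 6336).  Check: 137215²=18827956225, 469·6336²=18827956224, difference 1.
(137215+6336√469)^2 = 37655912449 + 1738788480√469

137215 6336
37655912449 1738788480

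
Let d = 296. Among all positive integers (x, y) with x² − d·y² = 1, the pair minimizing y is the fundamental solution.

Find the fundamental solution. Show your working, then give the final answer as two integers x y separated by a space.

3699 215

d=296: √d = [17; 4,1,7,1,4,34] (ℓ=6, even), read p_5/q_5
a_0=17:  p_0=17·1+0=17,  q_0=17·0+1=1
…
a_3=7:  p_3=7·86+69=671,  q_3=7·5+4=39
a_4=1:  p_4=1·671+86=757,  q_4=1·39+5=44
a_5=4:  p_5=4·757+671=3699,  q_5=4·44+39=215
fundamental: x₁=3699, y₁=215  (since 13682601 − 296·46225 = 1)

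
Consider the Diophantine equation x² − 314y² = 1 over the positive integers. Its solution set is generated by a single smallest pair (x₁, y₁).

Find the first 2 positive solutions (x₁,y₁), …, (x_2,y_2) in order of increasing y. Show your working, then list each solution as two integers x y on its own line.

d=314: √d = [17; 1,2,1,1,2,1,34] (ℓ=7, odd), read p_13/q_13
k=0  a_k=17  p_k/q_k = 17/1
k=1  a_k=1  p_k/q_k = 18/1
k=2  a_k=2  p_k/q_k = 53/3
k=3  a_k=1  p_k/q_k = 71/4
k=4  a_k=1  p_k/q_k = 124/7
k=5  a_k=2  p_k/q_k = 319/18
k=6  a_k=1  p_k/q_k = 443/25
k=7  a_k=34  p_k/q_k = 15381/868
k=8  a_k=1  p_k/q_k = 15824/893
k=9  a_k=2  p_k/q_k = 47029/2654
…
k=11  a_k=1  p_k/q_k = 109882/6201
k=12  a_k=2  p_k/q_k = 282617/15949
k=13  a_k=1  p_k/q_k = 392499/22150
(x₁, y₁) = (392499, 22150);  392499² − 314·22150² = 1 ✓
k=2:  x_2 = 392499·392499+314·22150·22150 = 308110930001,  y_2 = 392499·22150+22150·392499 = 17387705700

392499 22150
308110930001 17387705700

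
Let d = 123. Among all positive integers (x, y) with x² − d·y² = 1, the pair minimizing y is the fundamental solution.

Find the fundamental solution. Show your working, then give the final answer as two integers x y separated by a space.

d=123: √d = [11; 11,22] (ℓ=2, even), read p_1/q_1
i=0: a=11 ⇒ p=11, q=1
i=1: a=11 ⇒ p=122, q=11
→ (122, 11).  Check: 122²=14884, 123·11²=14883, difference 1.

122 11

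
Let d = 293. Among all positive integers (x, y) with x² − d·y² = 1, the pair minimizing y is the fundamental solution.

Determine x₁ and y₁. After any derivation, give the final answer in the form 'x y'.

[17; 8,1,1,8,34] for √293; ℓ=5 ⇒ convergent index 9
k=0  a_k=17  p_k/q_k = 17/1
k=1  a_k=8  p_k/q_k = 137/8
k=2  a_k=1  p_k/q_k = 154/9
k=3  a_k=1  p_k/q_k = 291/17
…
k=7  a_k=1  p_k/q_k = 764593/44668
k=8  a_k=1  p_k/q_k = 1444507/84389
k=9  a_k=8  p_k/q_k = 12320649/719780
fundamental: x₁=12320649, y₁=719780  (since 151798391781201 − 293·518083248400 = 1)

12320649 719780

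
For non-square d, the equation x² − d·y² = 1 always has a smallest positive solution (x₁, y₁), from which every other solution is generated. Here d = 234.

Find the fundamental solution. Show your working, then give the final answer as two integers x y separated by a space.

√234 → a₀=15, period (3,2,1,2,1,2,3,30); ℓ=8 even so k=7
step 0: (15, 1)  from 15·(1,0) + (0,1)
…
step 2: (107, 7)  from 2·(46,3) + (15,1)
…
step 4: (413, 27)  from 2·(153,10) + (107,7)
step 5: (566, 37)  from 1·(413,27) + (153,10)
step 6: (1545, 101)  from 2·(566,37) + (413,27)
step 7: (5201, 340)  from 3·(1545,101) + (566,37)
(x₁, y₁) = (5201, 340);  5201² − 234·340² = 1 ✓

5201 340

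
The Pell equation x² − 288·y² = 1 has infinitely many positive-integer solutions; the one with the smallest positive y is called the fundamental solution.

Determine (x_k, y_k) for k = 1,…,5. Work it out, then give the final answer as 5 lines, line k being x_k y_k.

√288 = [16; 1,32, …], period ℓ=2 (even) → k=1
a_0=16:  p_0=16·1+0=16,  q_0=16·0+1=1
a_1=1:  p_1=1·16+1=17,  q_1=1·1+0=1
→ (17, 1).  Check: 17²=289, 288·1²=288, difference 1.
k=2:  x_2 = 17·17+288·1·1 = 577,  y_2 = 17·1+1·17 = 34
k=3:  x_3 = 17·577+288·1·34 = 19601,  y_3 = 17·34+1·577 = 1155
k=4:  x_4 = 17·19601+288·1·1155 = 665857,  y_4 = 17·1155+1·19601 = 39236
k=5:  x_5 = 17·665857+288·1·39236 = 22619537,  y_5 = 17·39236+1·665857 = 1332869

17 1
577 34
19601 1155
665857 39236
22619537 1332869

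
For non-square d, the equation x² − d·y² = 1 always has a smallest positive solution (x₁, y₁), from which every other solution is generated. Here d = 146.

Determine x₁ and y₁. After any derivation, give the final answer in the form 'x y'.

145 12

√146 → a₀=12, period (12,24); ℓ=2 even so k=1
a_0=12:  p_0=12·1+0=12,  q_0=12·0+1=1
a_1=12:  p_1=12·12+1=145,  q_1=12·1+0=12
fundamental: x₁=145, y₁=12  (since 21025 − 146·144 = 1)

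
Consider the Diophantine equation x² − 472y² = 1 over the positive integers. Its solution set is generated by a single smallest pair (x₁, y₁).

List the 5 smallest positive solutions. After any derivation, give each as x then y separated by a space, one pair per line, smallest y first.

d=472: √d = [21; 1,2,1,1,1,…,2,1,42] (ℓ=14, even), read p_13/q_13
i=0: a=21 ⇒ p=21, q=1
i=1: a=1 ⇒ p=22, q=1
i=2: a=2 ⇒ p=65, q=3
i=3: a=1 ⇒ p=87, q=4
i=4: a=1 ⇒ p=152, q=7
i=5: a=1 ⇒ p=239, q=11
i=6: a=4 ⇒ p=1108, q=51
i=7: a=5 ⇒ p=5779, q=266
i=8: a=4 ⇒ p=24224, q=1115
i=9: a=1 ⇒ p=30003, q=1381
i=10: a=1 ⇒ p=54227, q=2496
i=11: a=1 ⇒ p=84230, q=3877
i=12: a=2 ⇒ p=222687, q=10250
i=13: a=1 ⇒ p=306917, q=14127
→ (306917, 14127).  Check: 306917²=94198044889, 472·14127²=94198044888, difference 1.
(x_2, y_2) = (306917·306917 + 472·14127·14127, 306917·14127 + 14127·306917) = (188396089777, 8671632918)
(x_3, y_3) = (306917·188396089777 + 472·14127·8671632918, 306917·8671632918 + 14127·188396089777) = (115643925371868101, 5322943120573485)
(x_4, y_4) = (306917·115643925371868101 + 472·14127·5322943120573485, 306917·5322943120573485 + 14127·115643925371868101) = (70986173286526887819457, 3267403467465432958572)
(x_5, y_5) = (306917·70986173286526887819457 + 472·14127·3267403467465432958572, 306917·3267403467465432958572 + 14127·70986173286526887819457) = (43573726693046301732396700037, 2005643340042853631571511563)

306917 14127
188396089777 8671632918
115643925371868101 5322943120573485
70986173286526887819457 3267403467465432958572
43573726693046301732396700037 2005643340042853631571511563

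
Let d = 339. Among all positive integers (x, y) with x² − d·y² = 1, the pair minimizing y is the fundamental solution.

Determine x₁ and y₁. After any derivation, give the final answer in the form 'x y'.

97970 5321

d=339: √d = [18; 2,2,2,1,17,1,2,2,2,36] (ℓ=10, even), read p_9/q_9
k=0  a_k=18  p_k/q_k = 18/1
k=1  a_k=2  p_k/q_k = 37/2
k=2  a_k=2  p_k/q_k = 92/5
k=3  a_k=2  p_k/q_k = 221/12
k=4  a_k=1  p_k/q_k = 313/17
…
k=6  a_k=1  p_k/q_k = 5855/318
…
k=8  a_k=2  p_k/q_k = 40359/2192
k=9  a_k=2  p_k/q_k = 97970/5321
→ (97970, 5321).  Check: 97970²=9598120900, 339·5321²=9598120899, difference 1.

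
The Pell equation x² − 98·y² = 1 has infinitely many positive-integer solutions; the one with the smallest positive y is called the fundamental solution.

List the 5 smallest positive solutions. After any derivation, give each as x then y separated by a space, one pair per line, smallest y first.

d=98: √d = [9; 1,8,1,18] (ℓ=4, even), read p_3/q_3
a_0=9:  p_0=9·1+0=9,  q_0=9·0+1=1
a_1=1:  p_1=1·9+1=10,  q_1=1·1+0=1
a_2=8:  p_2=8·10+9=89,  q_2=8·1+1=9
a_3=1:  p_3=1·89+10=99,  q_3=1·9+1=10
(x₁, y₁) = (99, 10);  99² − 98·10² = 1 ✓
k=2:  x_2 = 99·99+98·10·10 = 19601,  y_2 = 99·10+10·99 = 1980
k=3:  x_3 = 99·19601+98·10·1980 = 3880899,  y_3 = 99·1980+10·19601 = 392030
k=4:  x_4 = 99·3880899+98·10·392030 = 768398401,  y_4 = 99·392030+10·3880899 = 77619960
k=5:  x_5 = 99·768398401+98·10·77619960 = 152139002499,  y_5 = 99·77619960+10·768398401 = 15368360050

99 10
19601 1980
3880899 392030
768398401 77619960
152139002499 15368360050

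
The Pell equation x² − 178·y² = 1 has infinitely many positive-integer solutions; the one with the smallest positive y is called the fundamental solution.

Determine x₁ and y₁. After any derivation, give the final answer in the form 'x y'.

√178 → a₀=13, period (2,1,12,1,2,26); ℓ=6 even so k=5
i=0: a=13 ⇒ p=13, q=1
i=1: a=2 ⇒ p=27, q=2
…
i=3: a=12 ⇒ p=507, q=38
i=4: a=1 ⇒ p=547, q=41
i=5: a=2 ⇒ p=1601, q=120
(x₁, y₁) = (1601, 120);  1601² − 178·120² = 1 ✓

1601 120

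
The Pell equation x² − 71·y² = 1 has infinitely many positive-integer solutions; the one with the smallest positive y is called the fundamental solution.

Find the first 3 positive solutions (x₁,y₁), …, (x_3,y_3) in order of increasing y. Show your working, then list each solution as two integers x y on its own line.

3480 413
24220799 2874480
168576757560 20006380387

√71 = [8; 2,2,1,7,1,2,2,16, …], period ℓ=8 (even) → k=7
k=0  a_k=8  p_k/q_k = 8/1
k=1  a_k=2  p_k/q_k = 17/2
k=2  a_k=2  p_k/q_k = 42/5
…
k=4  a_k=7  p_k/q_k = 455/54
k=5  a_k=1  p_k/q_k = 514/61
k=6  a_k=2  p_k/q_k = 1483/176
k=7  a_k=2  p_k/q_k = 3480/413
(x₁, y₁) = (3480, 413);  3480² − 71·413² = 1 ✓
n=2: (3480,413)∘(3480,413) = (3480·3480+71·413·413, 3480·413+413·3480) = (24220799,2874480)
n=3: (24220799,2874480)∘(3480,413) = (3480·24220799+71·413·2874480, 3480·2874480+413·24220799) = (168576757560,20006380387)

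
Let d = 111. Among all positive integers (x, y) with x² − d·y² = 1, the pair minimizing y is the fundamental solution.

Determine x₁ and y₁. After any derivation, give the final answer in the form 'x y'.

295 28

d=111: √d = [10; 1,1,6,1,1,20] (ℓ=6, even), read p_5/q_5
a_0=10:  p_0=10·1+0=10,  q_0=10·0+1=1
a_1=1:  p_1=1·10+1=11,  q_1=1·1+0=1
…
a_3=6:  p_3=6·21+11=137,  q_3=6·2+1=13
a_4=1:  p_4=1·137+21=158,  q_4=1·13+2=15
a_5=1:  p_5=1·158+137=295,  q_5=1·15+13=28
fundamental: x₁=295, y₁=28  (since 87025 − 111·784 = 1)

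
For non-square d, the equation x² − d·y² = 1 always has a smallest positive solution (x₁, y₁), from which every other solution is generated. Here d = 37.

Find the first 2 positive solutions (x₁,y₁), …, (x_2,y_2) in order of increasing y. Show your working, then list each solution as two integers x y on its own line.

d=37: √d = [6; 12] (ℓ=1, odd), read p_1/q_1
step 0: (6, 1)  from 6·(1,0) + (0,1)
step 1: (73, 12)  from 12·(6,1) + (1,0)
(x₁, y₁) = (73, 12);  73² − 37·12² = 1 ✓
(73+12√37)^2 = 10657 + 1752√37

73 12
10657 1752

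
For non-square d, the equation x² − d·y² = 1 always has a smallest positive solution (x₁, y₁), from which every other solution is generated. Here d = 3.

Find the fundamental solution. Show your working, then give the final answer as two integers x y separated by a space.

d=3: √d = [1; 1,2] (ℓ=2, even), read p_1/q_1
i=0: a=1 ⇒ p=1, q=1
i=1: a=1 ⇒ p=2, q=1
(x₁, y₁) = (2, 1);  2² − 3·1² = 1 ✓

2 1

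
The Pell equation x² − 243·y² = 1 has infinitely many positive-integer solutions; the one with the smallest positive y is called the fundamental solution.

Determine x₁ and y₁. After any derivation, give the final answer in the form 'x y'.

70226 4505

d=243: √d = [15; 1,1,2,3,15,3,2,1,1,30] (ℓ=10, even), read p_9/q_9
a_0=15:  p_0=15·1+0=15,  q_0=15·0+1=1
…
a_5=15:  p_5=15·265+78=4053,  q_5=15·17+5=260
…
a_8=1:  p_8=1·28901+12424=41325,  q_8=1·1854+797=2651
a_9=1:  p_9=1·41325+28901=70226,  q_9=1·2651+1854=4505
(x₁, y₁) = (70226, 4505);  70226² − 243·4505² = 1 ✓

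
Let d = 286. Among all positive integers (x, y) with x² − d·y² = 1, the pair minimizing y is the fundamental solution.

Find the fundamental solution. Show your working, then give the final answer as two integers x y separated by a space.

[16; 1,10,3,3,2,3,3,10,1,32] for √286; ℓ=10 ⇒ convergent index 9
a_0=16:  p_0=16·1+0=16,  q_0=16·0+1=1
…
a_2=10:  p_2=10·17+16=186,  q_2=10·1+1=11
a_3=3:  p_3=3·186+17=575,  q_3=3·11+1=34
…
a_7=3:  p_7=3·15102+4397=49703,  q_7=3·893+260=2939
a_8=10:  p_8=10·49703+15102=512132,  q_8=10·2939+893=30283
a_9=1:  p_9=1·512132+49703=561835,  q_9=1·30283+2939=33222
(x₁, y₁) = (561835, 33222);  561835² − 286·33222² = 1 ✓

561835 33222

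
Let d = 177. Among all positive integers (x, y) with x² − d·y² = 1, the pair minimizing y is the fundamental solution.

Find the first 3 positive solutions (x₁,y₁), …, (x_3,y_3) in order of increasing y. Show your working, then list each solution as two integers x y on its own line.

√177 = [13; 3,3,2,8,2,3,3,26, …], period ℓ=8 (even) → k=7
i=0: a=13 ⇒ p=13, q=1
…
i=4: a=8 ⇒ p=2581, q=194
i=5: a=2 ⇒ p=5468, q=411
i=6: a=3 ⇒ p=18985, q=1427
i=7: a=3 ⇒ p=62423, q=4692
(x₁, y₁) = (62423, 4692);  62423² − 177·4692² = 1 ✓
(x_2, y_2) = (62423·62423 + 177·4692·4692, 62423·4692 + 4692·62423) = (7793261857, 585777432)
(x_3, y_3) = (62423·7793261857 + 177·4692·585777432, 62423·585777432 + 4692·7793261857) = (972957569736599, 73131969270780)

62423 4692
7793261857 585777432
972957569736599 73131969270780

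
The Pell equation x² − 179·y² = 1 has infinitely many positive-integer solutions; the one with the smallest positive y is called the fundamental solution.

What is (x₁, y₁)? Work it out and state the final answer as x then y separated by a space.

d=179: √d = [13; 2,1,1,1,3,…,1,2,26] (ℓ=14, even), read p_13/q_13
i=0: a=13 ⇒ p=13, q=1
i=1: a=2 ⇒ p=27, q=2
i=2: a=1 ⇒ p=40, q=3
i=3: a=1 ⇒ p=67, q=5
i=4: a=1 ⇒ p=107, q=8
i=5: a=3 ⇒ p=388, q=29
i=6: a=5 ⇒ p=2047, q=153
i=7: a=13 ⇒ p=26999, q=2018
i=8: a=5 ⇒ p=137042, q=10243
…
i=10: a=1 ⇒ p=575167, q=42990
i=11: a=1 ⇒ p=1013292, q=75737
i=12: a=1 ⇒ p=1588459, q=118727
i=13: a=2 ⇒ p=4190210, q=313191
→ (4190210, 313191).  Check: 4190210²=17557859844100, 179·313191²=17557859844099, difference 1.

4190210 313191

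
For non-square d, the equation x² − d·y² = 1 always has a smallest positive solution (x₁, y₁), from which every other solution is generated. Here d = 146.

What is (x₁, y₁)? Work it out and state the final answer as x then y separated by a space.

√146 = [12; 12,24, …], period ℓ=2 (even) → k=1
k=0  a_k=12  p_k/q_k = 12/1
k=1  a_k=12  p_k/q_k = 145/12
→ (145, 12).  Check: 145²=21025, 146·12²=21024, difference 1.

145 12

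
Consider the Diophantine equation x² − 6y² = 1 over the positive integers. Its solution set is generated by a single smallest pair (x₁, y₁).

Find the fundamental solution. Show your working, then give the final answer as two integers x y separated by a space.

5 2

[2; 2,4] for √6; ℓ=2 ⇒ convergent index 1
k=0  a_k=2  p_k/q_k = 2/1
k=1  a_k=2  p_k/q_k = 5/2
(x₁, y₁) = (5, 2);  5² − 6·2² = 1 ✓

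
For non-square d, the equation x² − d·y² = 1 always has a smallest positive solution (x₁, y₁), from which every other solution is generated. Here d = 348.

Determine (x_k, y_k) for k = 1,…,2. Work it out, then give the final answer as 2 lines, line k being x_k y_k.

√348 = [18; 1,1,1,8,1,1,1,36, …], period ℓ=8 (even) → k=7
k=0  a_k=18  p_k/q_k = 18/1
…
k=5  a_k=1  p_k/q_k = 541/29
k=6  a_k=1  p_k/q_k = 1026/55
k=7  a_k=1  p_k/q_k = 1567/84
fundamental: x₁=1567, y₁=84  (since 2455489 − 348·7056 = 1)
n=2: (1567,84)∘(1567,84) = (1567·1567+348·84·84, 1567·84+84·1567) = (4910977,263256)

1567 84
4910977 263256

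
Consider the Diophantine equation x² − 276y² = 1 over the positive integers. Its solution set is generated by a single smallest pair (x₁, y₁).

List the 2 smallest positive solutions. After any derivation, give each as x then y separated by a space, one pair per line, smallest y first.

[16; 1,1,1,1,2,2,2,1,1,1,1,32] for √276; ℓ=12 ⇒ convergent index 11
step 0: (16, 1)  from 16·(1,0) + (0,1)
step 1: (17, 1)  from 1·(16,1) + (1,0)
step 2: (33, 2)  from 1·(17,1) + (16,1)
step 3: (50, 3)  from 1·(33,2) + (17,1)
…
step 5: (216, 13)  from 2·(83,5) + (50,3)
step 6: (515, 31)  from 2·(216,13) + (83,5)
step 7: (1246, 75)  from 2·(515,31) + (216,13)
…
step 9: (3007, 181)  from 1·(1761,106) + (1246,75)
step 10: (4768, 287)  from 1·(3007,181) + (1761,106)
step 11: (7775, 468)  from 1·(4768,287) + (3007,181)
(x₁, y₁) = (7775, 468);  7775² − 276·468² = 1 ✓
(7775+468√276)^2 = 120901249 + 7277400√276

7775 468
120901249 7277400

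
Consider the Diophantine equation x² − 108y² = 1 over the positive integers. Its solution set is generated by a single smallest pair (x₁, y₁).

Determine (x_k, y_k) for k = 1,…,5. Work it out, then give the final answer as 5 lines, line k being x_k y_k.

√108 = [10; 2,1,1,4,1,1,2,20, …], period ℓ=8 (even) → k=7
k=0  a_k=10  p_k/q_k = 10/1
k=1  a_k=2  p_k/q_k = 21/2
k=2  a_k=1  p_k/q_k = 31/3
k=3  a_k=1  p_k/q_k = 52/5
…
k=5  a_k=1  p_k/q_k = 291/28
k=6  a_k=1  p_k/q_k = 530/51
k=7  a_k=2  p_k/q_k = 1351/130
→ (1351, 130).  Check: 1351²=1825201, 108·130²=1825200, difference 1.
(1351+130√108)^2 = 3650401 + 351260√108
(1351+130√108)^3 = 9863382151 + 949104390√108
(1351+130√108)^4 = 26650854921601 + 2564479710520√108
(1351+130√108)^5 = 72010600134783751 + 6929223228720650√108

1351 130
3650401 351260
9863382151 949104390
26650854921601 2564479710520
72010600134783751 6929223228720650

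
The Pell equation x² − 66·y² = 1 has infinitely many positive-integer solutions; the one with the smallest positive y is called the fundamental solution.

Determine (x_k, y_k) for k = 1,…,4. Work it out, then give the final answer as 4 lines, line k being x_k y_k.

d=66: √d = [8; 8,16] (ℓ=2, even), read p_1/q_1
a_0=8:  p_0=8·1+0=8,  q_0=8·0+1=1
a_1=8:  p_1=8·8+1=65,  q_1=8·1+0=8
(x₁, y₁) = (65, 8);  65² − 66·8² = 1 ✓
n=2: (65,8)∘(65,8) = (65·65+66·8·8, 65·8+8·65) = (8449,1040)
n=3: (8449,1040)∘(65,8) = (65·8449+66·8·1040, 65·1040+8·8449) = (1098305,135192)
n=4: (1098305,135192)∘(65,8) = (65·1098305+66·8·135192, 65·135192+8·1098305) = (142771201,17573920)

65 8
8449 1040
1098305 135192
142771201 17573920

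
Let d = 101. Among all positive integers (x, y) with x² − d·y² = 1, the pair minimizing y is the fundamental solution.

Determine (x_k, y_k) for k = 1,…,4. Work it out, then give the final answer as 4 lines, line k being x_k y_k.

√101 = [10; 20, …], period ℓ=1 (odd) → k=1
a_0=10:  p_0=10·1+0=10,  q_0=10·0+1=1
a_1=20:  p_1=20·10+1=201,  q_1=20·1+0=20
fundamental: x₁=201, y₁=20  (since 40401 − 101·400 = 1)
n=2: (201,20)∘(201,20) = (201·201+101·20·20, 201·20+20·201) = (80801,8040)
n=3: (80801,8040)∘(201,20) = (201·80801+101·20·8040, 201·8040+20·80801) = (32481801,3232060)
n=4: (32481801,3232060)∘(201,20) = (201·32481801+101·20·3232060, 201·3232060+20·32481801) = (13057603201,1299280080)

201 20
80801 8040
32481801 3232060
13057603201 1299280080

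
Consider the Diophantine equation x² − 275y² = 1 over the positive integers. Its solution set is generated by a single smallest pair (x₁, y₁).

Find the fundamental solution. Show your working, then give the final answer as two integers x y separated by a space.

199 12

d=275: √d = [16; 1,1,2,1,1,32] (ℓ=6, even), read p_5/q_5
i=0: a=16 ⇒ p=16, q=1
…
i=2: a=1 ⇒ p=33, q=2
…
i=4: a=1 ⇒ p=116, q=7
i=5: a=1 ⇒ p=199, q=12
→ (199, 12).  Check: 199²=39601, 275·12²=39600, difference 1.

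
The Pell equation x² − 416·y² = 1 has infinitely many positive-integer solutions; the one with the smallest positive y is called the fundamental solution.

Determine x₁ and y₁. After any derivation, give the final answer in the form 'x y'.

5201 255

√416 = [20; 2,1,1,9,1,1,2,40, …], period ℓ=8 (even) → k=7
k=0  a_k=20  p_k/q_k = 20/1
…
k=6  a_k=1  p_k/q_k = 2060/101
k=7  a_k=2  p_k/q_k = 5201/255
fundamental: x₁=5201, y₁=255  (since 27050401 − 416·65025 = 1)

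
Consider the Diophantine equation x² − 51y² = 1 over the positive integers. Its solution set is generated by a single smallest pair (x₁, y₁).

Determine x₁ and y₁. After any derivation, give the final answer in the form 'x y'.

50 7

√51 → a₀=7, period (7,14); ℓ=2 even so k=1
i=0: a=7 ⇒ p=7, q=1
i=1: a=7 ⇒ p=50, q=7
(x₁, y₁) = (50, 7);  50² − 51·7² = 1 ✓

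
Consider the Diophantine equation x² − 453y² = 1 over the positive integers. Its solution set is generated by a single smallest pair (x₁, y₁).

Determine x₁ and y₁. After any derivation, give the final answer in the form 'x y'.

1653751 77700

√453 → a₀=21, period (3,1,1,10,14,10,1,1,3,42); ℓ=10 even so k=9
k=0  a_k=21  p_k/q_k = 21/1
k=1  a_k=3  p_k/q_k = 64/3
…
k=4  a_k=10  p_k/q_k = 1575/74
…
k=8  a_k=1  p_k/q_k = 469329/22051
k=9  a_k=3  p_k/q_k = 1653751/77700
fundamental: x₁=1653751, y₁=77700  (since 2734892370001 − 453·6037290000 = 1)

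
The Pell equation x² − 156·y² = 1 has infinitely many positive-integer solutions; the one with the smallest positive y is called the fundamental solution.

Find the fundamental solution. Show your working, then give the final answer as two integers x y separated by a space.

√156 = [12; 2,24, …], period ℓ=2 (even) → k=1
i=0: a=12 ⇒ p=12, q=1
i=1: a=2 ⇒ p=25, q=2
fundamental: x₁=25, y₁=2  (since 625 − 156·4 = 1)

25 2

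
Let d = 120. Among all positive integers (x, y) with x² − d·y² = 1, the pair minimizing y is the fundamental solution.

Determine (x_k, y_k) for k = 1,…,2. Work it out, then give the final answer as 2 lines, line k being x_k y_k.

d=120: √d = [10; 1,20] (ℓ=2, even), read p_1/q_1
a_0=10:  p_0=10·1+0=10,  q_0=10·0+1=1
a_1=1:  p_1=1·10+1=11,  q_1=1·1+0=1
fundamental: x₁=11, y₁=1  (since 121 − 120·1 = 1)
k=2:  x_2 = 11·11+120·1·1 = 241,  y_2 = 11·1+1·11 = 22

11 1
241 22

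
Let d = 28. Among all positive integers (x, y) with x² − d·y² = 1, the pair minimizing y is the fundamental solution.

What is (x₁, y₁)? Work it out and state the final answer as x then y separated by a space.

127 24

d=28: √d = [5; 3,2,3,10] (ℓ=4, even), read p_3/q_3
k=0  a_k=5  p_k/q_k = 5/1
…
k=2  a_k=2  p_k/q_k = 37/7
k=3  a_k=3  p_k/q_k = 127/24
fundamental: x₁=127, y₁=24  (since 16129 − 28·576 = 1)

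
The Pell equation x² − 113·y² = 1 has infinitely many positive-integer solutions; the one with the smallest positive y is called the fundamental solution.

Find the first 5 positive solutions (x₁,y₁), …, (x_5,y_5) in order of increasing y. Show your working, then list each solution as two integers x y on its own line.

d=113: √d = [10; 1,1,1,2,2,1,1,1,20] (ℓ=9, odd), read p_17/q_17
i=0: a=10 ⇒ p=10, q=1
…
i=2: a=1 ⇒ p=21, q=2
i=3: a=1 ⇒ p=32, q=3
i=4: a=2 ⇒ p=85, q=8
…
i=15: a=1 ⇒ p=445435, q=41903
i=16: a=1 ⇒ p=758918, q=71393
i=17: a=1 ⇒ p=1204353, q=113296
→ (1204353, 113296).  Check: 1204353²=1450466148609, 113·113296²=1450466148608, difference 1.
n=2: (1204353,113296)∘(1204353,113296) = (1204353·1204353+113·113296·113296, 1204353·113296+113296·1204353) = (2900932297217,272896754976)
n=3: (2900932297217,272896754976)∘(1204353,113296) = (1204353·2900932297217+113·113296·272896754976, 1204353·272896754976+113296·2900932297217) = (6987493029899166849,657328051091107760)
n=4: (6987493029899166849,657328051091107760)∘(1204353,113296) = (1204353·6987493029899166849+113·113296·657328051091107760, 1204353·657328051091107760+113296·6987493029899166849) = (16830816386073401651890177,1583310020631184911403584)
n=5: (16830816386073401651890177,1583310020631184911403584)∘(1204353,113296) = (1204353·16830816386073401651890177+113·113296·1583310020631184911403584, 1204353·1583310020631184911403584+113296·16830816386073401651890177) = (40540488414026331506287881514113,3813728346553801555156190094544)

1204353 113296
2900932297217 272896754976
6987493029899166849 657328051091107760
16830816386073401651890177 1583310020631184911403584
40540488414026331506287881514113 3813728346553801555156190094544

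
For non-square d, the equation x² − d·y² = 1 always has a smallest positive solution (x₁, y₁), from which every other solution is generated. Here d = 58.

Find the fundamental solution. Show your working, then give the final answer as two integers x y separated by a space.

d=58: √d = [7; 1,1,1,1,1,1,14] (ℓ=7, odd), read p_13/q_13
k=0  a_k=7  p_k/q_k = 7/1
k=1  a_k=1  p_k/q_k = 8/1
k=2  a_k=1  p_k/q_k = 15/2
k=3  a_k=1  p_k/q_k = 23/3
k=4  a_k=1  p_k/q_k = 38/5
…
k=6  a_k=1  p_k/q_k = 99/13
…
k=9  a_k=1  p_k/q_k = 2993/393
k=10  a_k=1  p_k/q_k = 4539/596
k=11  a_k=1  p_k/q_k = 7532/989
k=12  a_k=1  p_k/q_k = 12071/1585
k=13  a_k=1  p_k/q_k = 19603/2574
(x₁, y₁) = (19603, 2574);  19603² − 58·2574² = 1 ✓

19603 2574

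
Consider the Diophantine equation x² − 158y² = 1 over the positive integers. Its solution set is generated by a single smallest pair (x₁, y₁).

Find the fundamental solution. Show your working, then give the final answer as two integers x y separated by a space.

[12; 1,1,3,12,3,1,1,24] for √158; ℓ=8 ⇒ convergent index 7
step 0: (12, 1)  from 12·(1,0) + (0,1)
step 1: (13, 1)  from 1·(12,1) + (1,0)
step 2: (25, 2)  from 1·(13,1) + (12,1)
step 3: (88, 7)  from 3·(25,2) + (13,1)
…
step 5: (3331, 265)  from 3·(1081,86) + (88,7)
step 6: (4412, 351)  from 1·(3331,265) + (1081,86)
step 7: (7743, 616)  from 1·(4412,351) + (3331,265)
(x₁, y₁) = (7743, 616);  7743² − 158·616² = 1 ✓

7743 616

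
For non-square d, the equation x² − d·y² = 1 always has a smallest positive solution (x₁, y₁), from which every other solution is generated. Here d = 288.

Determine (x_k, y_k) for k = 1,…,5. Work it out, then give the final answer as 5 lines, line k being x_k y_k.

[16; 1,32] for √288; ℓ=2 ⇒ convergent index 1
k=0  a_k=16  p_k/q_k = 16/1
k=1  a_k=1  p_k/q_k = 17/1
fundamental: x₁=17, y₁=1  (since 289 − 288·1 = 1)
k=2:  x_2 = 17·17+288·1·1 = 577,  y_2 = 17·1+1·17 = 34
k=3:  x_3 = 17·577+288·1·34 = 19601,  y_3 = 17·34+1·577 = 1155
k=4:  x_4 = 17·19601+288·1·1155 = 665857,  y_4 = 17·1155+1·19601 = 39236
k=5:  x_5 = 17·665857+288·1·39236 = 22619537,  y_5 = 17·39236+1·665857 = 1332869

17 1
577 34
19601 1155
665857 39236
22619537 1332869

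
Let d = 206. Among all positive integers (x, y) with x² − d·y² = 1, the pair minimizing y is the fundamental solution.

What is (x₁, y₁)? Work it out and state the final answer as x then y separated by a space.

59535 4148

√206 → a₀=14, period (2,1,5,14,5,1,2,28); ℓ=8 even so k=7
step 0: (14, 1)  from 14·(1,0) + (0,1)
…
step 3: (244, 17)  from 5·(43,3) + (29,2)
…
step 6: (20998, 1463)  from 1·(17539,1222) + (3459,241)
step 7: (59535, 4148)  from 2·(20998,1463) + (17539,1222)
fundamental: x₁=59535, y₁=4148  (since 3544416225 − 206·17205904 = 1)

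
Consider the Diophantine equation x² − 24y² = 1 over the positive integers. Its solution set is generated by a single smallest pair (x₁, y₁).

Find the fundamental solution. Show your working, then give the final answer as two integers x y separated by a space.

√24 → a₀=4, period (1,8); ℓ=2 even so k=1
step 0: (4, 1)  from 4·(1,0) + (0,1)
step 1: (5, 1)  from 1·(4,1) + (1,0)
(x₁, y₁) = (5, 1);  5² − 24·1² = 1 ✓

5 1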